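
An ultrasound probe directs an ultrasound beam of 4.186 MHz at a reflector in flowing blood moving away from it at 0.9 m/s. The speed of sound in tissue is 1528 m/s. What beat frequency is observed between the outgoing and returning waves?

The reflector in flowing blood first receives the wave as a moving observer: f₁ = f₀ · (v − u)/v = 4.186 × (1528 − 0.9)/1528 ≈ 4.18353 MHz.
The reflection then acts as a moving source: f₂ = f₁ · v/(v + u) ≈ 4.18107 MHz.
Equivalently f₂ = f₀ · (v − u)/(v + u).
Beat frequency (with f₀ = 4186000 Hz): |f₂ − f₀| = 2u·f₀/(v + u) = 2 × 0.9 × 4186000/1528.9 ≈ 4928 Hz.

4928 Hz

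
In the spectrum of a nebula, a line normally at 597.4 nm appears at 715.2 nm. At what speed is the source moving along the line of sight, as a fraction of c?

0.178c

λ'/λ₀ = 1.1972 > 1 (redshift), so the source is receding.
λ'/λ₀ = √((1 + β)/(1 − β)) for a receding source ⇒ β = (r² − 1)/(r² + 1) with r = λ'/λ₀.
β = (1.4333 − 1)/(1.4333 + 1) ≈ 0.178.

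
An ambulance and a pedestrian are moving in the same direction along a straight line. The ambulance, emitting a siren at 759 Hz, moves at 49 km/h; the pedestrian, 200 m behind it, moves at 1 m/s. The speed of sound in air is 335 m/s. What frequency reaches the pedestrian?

732 Hz

49 km/h = 13.61 m/s.
The pedestrian is behind, so the ambulance is moving away from it while the pedestrian is moving toward the ambulance.
With source receding and observer approaching, f' = f · (v + v_o)/(v + v_s).
f' = 759 × (335 + 1)/(335 + 13.61) = 759 × 336/348.61 ≈ 732 Hz.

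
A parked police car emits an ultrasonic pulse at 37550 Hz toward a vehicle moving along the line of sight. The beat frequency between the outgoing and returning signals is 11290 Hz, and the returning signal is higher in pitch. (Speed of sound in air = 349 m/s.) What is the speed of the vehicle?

Double Doppler shift off a moving reflector: f₂ = f₀ · (v + u)/(v − u) (u > 0 toward emitter).
Returning signal is higher, so f₂ = f₀ + Δf = 37550 + 11290 = 48840 Hz.
Rearranging, u = v · (f₂ − f₀)/(f₂ + f₀) = 349 × 11290/86390 ≈ 46 m/s.
So the vehicle is moving at 46 m/s toward the emitter.

46 m/s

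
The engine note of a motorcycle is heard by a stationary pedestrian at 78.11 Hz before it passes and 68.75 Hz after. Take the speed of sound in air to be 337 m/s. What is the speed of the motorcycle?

f₁/f₂ = (v + v_s)/(v − v_s), so v_s = v · (f₁ − f₂)/(f₁ + f₂).
v_s = 337 × (78.11 − 68.75)/(78.11 + 68.75) = 337 × 9.36/146.86 ≈ 21.5 m/s.

21.5 m/s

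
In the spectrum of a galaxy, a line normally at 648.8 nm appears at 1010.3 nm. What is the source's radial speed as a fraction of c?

0.416

λ'/λ₀ = 1.5572 > 1 (redshift), so the source is receding.
λ'/λ₀ = √((1 + β)/(1 − β)) for a receding source ⇒ β = (r² − 1)/(r² + 1) with r = λ'/λ₀.
β = (2.4248 − 1)/(2.4248 + 1) ≈ 0.416.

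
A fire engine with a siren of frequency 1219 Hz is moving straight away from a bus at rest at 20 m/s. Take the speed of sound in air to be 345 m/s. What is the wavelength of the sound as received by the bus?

With the source moving away from a stationary observer, f' = f · v/(v + v_s).
f' = 1219 × 345/(345 + 20) ≈ 1152 Hz.
λ' = v/f' = 345/1152.21 ≈ 29.9 cm.

29.9 cm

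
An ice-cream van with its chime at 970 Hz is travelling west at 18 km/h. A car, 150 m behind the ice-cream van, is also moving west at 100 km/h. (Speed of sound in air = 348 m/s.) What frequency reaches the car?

18 km/h = 5 m/s; 100 km/h = 27.78 m/s.
The car is behind, so the ice-cream van is moving away from it while the car is moving toward the ice-cream van.
Both move, so f' = f · (v + v_o)/(v + v_s).
f' = 970 × (348 + 27.78)/(348 + 5) = 970 × 375.78/353 ≈ 1033 Hz.

1033 Hz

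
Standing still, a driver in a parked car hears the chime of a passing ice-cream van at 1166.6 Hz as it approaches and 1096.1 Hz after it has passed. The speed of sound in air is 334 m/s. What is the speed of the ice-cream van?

f₁/f₂ = (v + v_s)/(v − v_s), so v_s = v · (f₁ − f₂)/(f₁ + f₂).
v_s = 334 × (1166.6 − 1096.1)/(1166.6 + 1096.1) = 334 × 70.5/2262.7 ≈ 10.4 m/s.

10.4 m/s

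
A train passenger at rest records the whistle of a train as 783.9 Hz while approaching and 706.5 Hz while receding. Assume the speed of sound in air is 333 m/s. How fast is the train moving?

17.3 m/s

f₁/f₂ = (v + v_s)/(v − v_s), so v_s = v · (f₁ − f₂)/(f₁ + f₂).
v_s = 333 × (783.9 − 706.5)/(783.9 + 706.5) = 333 × 77.4/1490.4 ≈ 17.3 m/s.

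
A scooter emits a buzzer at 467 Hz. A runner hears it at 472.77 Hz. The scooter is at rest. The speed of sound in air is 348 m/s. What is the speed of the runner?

f' > f, so the runner is approaching.
f' = f · (v + v_o)/v ⇒ v_o = v · |f'/f − 1|.
v_o = 348 × |472.77/467 − 1| = 348 × 0.01236 ≈ 4.3 m/s.

4.3 m/s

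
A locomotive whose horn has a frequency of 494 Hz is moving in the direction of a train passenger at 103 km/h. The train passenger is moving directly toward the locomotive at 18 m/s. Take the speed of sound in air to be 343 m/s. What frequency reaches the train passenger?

103 km/h = 28.61 m/s.
Both move, so f' = f · (v + v_o)/(v − v_s).
f' = 494 × (343 + 18)/(343 − 28.61) = 494 × 361/314.39 ≈ 567 Hz.

567 Hz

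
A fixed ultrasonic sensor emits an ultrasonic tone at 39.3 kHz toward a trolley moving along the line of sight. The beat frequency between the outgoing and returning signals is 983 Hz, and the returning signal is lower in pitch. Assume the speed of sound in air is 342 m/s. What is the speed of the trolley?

4.3 m/s

Double Doppler shift off a moving reflector: f₂ = f₀ · (v + u)/(v − u) (u > 0 toward emitter).
Returning signal is lower, so f₂ = f₀ − Δf = 39300 − 983 = 38317 Hz.
Rearranging, u = v · (f₂ − f₀)/(f₂ + f₀) = 342 × -983/77617 ≈ -4.3 m/s.
So the trolley is moving at 4.3 m/s away from the emitter.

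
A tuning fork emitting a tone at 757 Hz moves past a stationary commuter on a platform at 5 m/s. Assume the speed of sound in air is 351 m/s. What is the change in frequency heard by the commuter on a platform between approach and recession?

Approaching: f₁ = f · v/(v − v_s) = 757 × 351/346 ≈ 767.9 Hz.
Receding: f₂ = f · v/(v + v_s) = 757 × 351/356 ≈ 746.4 Hz.
Drop: f₁ − f₂ = 2f·v·v_s/(v² − v_s²) = 2 × 757 × 351 × 5/(351² − 5²) ≈ 21.6 Hz.

21.6 Hz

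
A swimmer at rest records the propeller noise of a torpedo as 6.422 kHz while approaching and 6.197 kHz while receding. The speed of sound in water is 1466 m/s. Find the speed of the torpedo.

f₁/f₂ = (v + v_s)/(v − v_s), so v_s = v · (f₁ − f₂)/(f₁ + f₂).
v_s = 1466 × (6.422 − 6.197)/(6.422 + 6.197) = 1466 × 0.225/12.619 ≈ 26 m/s.

26 m/s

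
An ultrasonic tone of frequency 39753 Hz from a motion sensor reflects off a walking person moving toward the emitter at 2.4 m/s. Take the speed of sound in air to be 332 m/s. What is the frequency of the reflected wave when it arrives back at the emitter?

40332 Hz

At the walking person (a moving observer), f₁ = f₀ · (v + u)/v = 39753 × 334.4/332 ≈ 40040 Hz.
The reflection then acts as a moving source: f₂ = f₁ · v/(v − u) ≈ 40332 Hz.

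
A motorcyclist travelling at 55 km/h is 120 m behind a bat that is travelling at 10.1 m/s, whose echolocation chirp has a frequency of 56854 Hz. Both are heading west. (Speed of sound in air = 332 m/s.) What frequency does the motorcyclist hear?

55 km/h = 15.28 m/s.
The motorcyclist is behind, so the bat is moving away from it while the motorcyclist is moving toward the bat.
General Doppler shift: f' = f · (v + v_o)/(v + v_s).
f' = 56854 × (332 + 15.28)/(332 + 10.1) = 56854 × 347.28/342.1 ≈ 57715 Hz.

57715 Hz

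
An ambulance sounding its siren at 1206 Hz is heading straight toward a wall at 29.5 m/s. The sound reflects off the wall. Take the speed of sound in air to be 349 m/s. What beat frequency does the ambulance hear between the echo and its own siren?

The wall receives the sound from a moving source: f₁ = f₀ · v/(v − v_e) = 1206 × 349/319.5 ≈ 1317 Hz.
On the return leg the ambulance is a moving observer: f₂ = f₁ · (v + v_e)/v = 1317 × 378.5/349 ≈ 1429 Hz.
Equivalently f₂ = f₀ · (v + v_e)/(v − v_e).
Beat against the emitted tone: |f₂ − f₀| = 2v_e·f₀/(v − v_e) = 2 × 29.5 × 1206/319.5 ≈ 223 Hz.

223 Hz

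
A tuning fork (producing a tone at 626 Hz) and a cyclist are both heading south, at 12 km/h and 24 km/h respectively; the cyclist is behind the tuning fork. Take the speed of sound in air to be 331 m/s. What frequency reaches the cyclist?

12 km/h = 3.333 m/s; 24 km/h = 6.667 m/s.
The cyclist is behind, so the tuning fork is moving away from it while the cyclist is moving toward the tuning fork.
Both move, so f' = f · (v + v_o)/(v + v_s).
f' = 626 × (331 + 6.667)/(331 + 3.333) = 626 × 337.67/334.33 ≈ 632 Hz.

632 Hz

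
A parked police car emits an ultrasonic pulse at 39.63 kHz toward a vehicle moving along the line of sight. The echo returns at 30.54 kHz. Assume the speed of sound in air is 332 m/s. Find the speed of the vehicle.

Double Doppler shift off a moving reflector: f₂ = f₀ · (v + u)/(v − u) (u > 0 toward emitter).
Rearranging, u = v · (f₂ − f₀)/(f₂ + f₀) = 332 × -9.09/70.17 ≈ -43 m/s.
So the vehicle is moving at 43 m/s away from the emitter.

43 m/s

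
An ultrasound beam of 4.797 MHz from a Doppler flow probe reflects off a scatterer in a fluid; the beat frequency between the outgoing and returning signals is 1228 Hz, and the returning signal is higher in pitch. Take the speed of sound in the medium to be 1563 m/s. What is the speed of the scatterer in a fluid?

0.20 m/s

Double Doppler shift off a moving reflector: f₂ = f₀ · (v + u)/(v − u) (u > 0 toward emitter).
Returning signal is higher, so f₂ = f₀ + Δf = 4797000 + 1228 = 4798228 Hz.
Rearranging, u = v · (f₂ − f₀)/(f₂ + f₀) = 1563 × 1228/9595228 ≈ 0.20 m/s.
So the scatterer in a fluid is moving at 0.20 m/s toward the emitter.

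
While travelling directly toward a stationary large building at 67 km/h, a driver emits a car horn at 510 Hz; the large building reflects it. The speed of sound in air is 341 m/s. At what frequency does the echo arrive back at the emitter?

67 km/h = 18.61 m/s.
The large building receives the sound from a moving source: f₁ = f₀ · v/(v − v_e) = 510 × 341/322.39 ≈ 539 Hz.
On the return leg the driver is a moving observer: f₂ = f₁ · (v + v_e)/v = 539 × 359.61/341 ≈ 569 Hz.

569 Hz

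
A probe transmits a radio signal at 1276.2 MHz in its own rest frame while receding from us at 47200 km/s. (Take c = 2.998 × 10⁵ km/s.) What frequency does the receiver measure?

β = v/c = 47200/299800 = 0.1574.
Relativistic Doppler for frequency: f' = f₀ · √((1 − β)/(1 + β)).
f' = 1276.2 × √(0.8426/1.1574) = 1276.2 × 0.85320 ≈ 1088.9 MHz.

1088.9 MHz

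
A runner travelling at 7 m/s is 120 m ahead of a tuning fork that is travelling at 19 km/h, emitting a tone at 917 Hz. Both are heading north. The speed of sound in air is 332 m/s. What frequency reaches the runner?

912 Hz

19 km/h = 5.278 m/s.
The runner is ahead, so the tuning fork is moving toward it while the runner is moving away from the tuning fork.
With source approaching and observer receding, f' = f · (v − v_o)/(v − v_s).
f' = 917 × (332 − 7)/(332 − 5.278) = 917 × 325/326.72 ≈ 912 Hz.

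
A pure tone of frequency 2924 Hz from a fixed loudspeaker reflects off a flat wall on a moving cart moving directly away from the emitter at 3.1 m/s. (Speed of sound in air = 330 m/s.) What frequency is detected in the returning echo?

2870 Hz

At the flat wall on a moving cart (a moving observer), f₁ = f₀ · (v − u)/v = 2924 × 326.9/330 ≈ 2897 Hz.
On reflection it acts as a source moving away from the stationary detector: f₂ = f₁ · v/(v + u) = 2897 × 330/333.1 ≈ 2870 Hz.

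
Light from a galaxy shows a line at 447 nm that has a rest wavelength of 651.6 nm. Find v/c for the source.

0.360c

λ'/λ₀ = 0.6860 < 1 (blueshift), so the source is approaching.
λ'/λ₀ = √((1 − β)/(1 + β)) for an approaching source ⇒ β = (1 − r²)/(1 + r²) with r = λ'/λ₀.
β = (1 − 0.4706)/(1 + 0.4706) ≈ 0.360.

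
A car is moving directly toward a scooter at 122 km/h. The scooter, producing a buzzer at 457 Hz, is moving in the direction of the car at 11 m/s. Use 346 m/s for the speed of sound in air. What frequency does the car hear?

518 Hz

122 km/h = 33.89 m/s.
Both move, so f' = f · (v + v_o)/(v − v_s).
f' = 457 × (346 + 33.89)/(346 − 11) = 457 × 379.89/335 ≈ 518 Hz.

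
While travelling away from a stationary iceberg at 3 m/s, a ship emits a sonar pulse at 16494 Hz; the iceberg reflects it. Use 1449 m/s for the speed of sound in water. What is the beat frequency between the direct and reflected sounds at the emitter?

68 Hz

The iceberg receives the sound from a moving source: f₁ = f₀ · v/(v + v_e) = 16494 × 1449/1452 ≈ 16459.9 Hz.
On the return leg the ship is a moving observer: f₂ = f₁ · (v − v_e)/v = 16459.9 × 1446/1449 ≈ 16425.8 Hz.
Equivalently f₂ = f₀ · (v − v_e)/(v + v_e).
Beat against the emitted tone: |f₂ − f₀| = 2v_e·f₀/(v + v_e) = 2 × 3 × 16494/1452 ≈ 68 Hz.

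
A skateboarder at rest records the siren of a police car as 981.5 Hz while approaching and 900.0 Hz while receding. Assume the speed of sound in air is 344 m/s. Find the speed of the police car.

f₁/f₂ = (v + v_s)/(v − v_s), so v_s = v · (f₁ − f₂)/(f₁ + f₂).
v_s = 344 × (981.5 − 900.0)/(981.5 + 900.0) = 344 × 81.5/1881.5 ≈ 14.9 m/s.

14.9 m/s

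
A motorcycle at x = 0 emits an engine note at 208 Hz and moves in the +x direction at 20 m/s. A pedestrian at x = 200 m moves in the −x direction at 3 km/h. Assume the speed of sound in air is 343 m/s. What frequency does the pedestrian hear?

221 Hz

3 km/h = 0.8333 m/s.
The observer lies on the +x side, so the source is heading toward the observer and the observer is heading toward the source.
With source approaching and observer approaching, f' = f · (v + v_o)/(v − v_s).
f' = 208 × (343 + 0.8333)/(343 − 20) = 208 × 343.83/323 ≈ 221 Hz.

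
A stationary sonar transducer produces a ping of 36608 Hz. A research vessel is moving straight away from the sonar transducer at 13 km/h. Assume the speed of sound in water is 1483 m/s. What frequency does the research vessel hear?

13 km/h = 3.611 m/s.
Only the observer moves, away from the source, so f' = f · (v − v_o)/v.
f' = 36608 × (1483 − 3.611)/1483 = 36608 × 1479.4/1483 ≈ 36519 Hz.

36519 Hz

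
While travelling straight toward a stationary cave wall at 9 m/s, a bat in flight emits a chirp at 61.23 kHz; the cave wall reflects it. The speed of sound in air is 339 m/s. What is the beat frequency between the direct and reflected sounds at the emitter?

3340 Hz

The cave wall receives the sound from a moving source: f₁ = f₀ · v/(v − v_e) = 61.23 × 339/330 ≈ 62.90 kHz.
On the return leg the bat in flight is a moving observer: f₂ = f₁ · (v + v_e)/v = 62.90 × 348/339 ≈ 64.57 kHz.
Beat against the emitted tone (with f₀ = 61230 Hz): |f₂ − f₀| = 2v_e·f₀/(v − v_e) = 2 × 9 × 61230/330 ≈ 3340 Hz.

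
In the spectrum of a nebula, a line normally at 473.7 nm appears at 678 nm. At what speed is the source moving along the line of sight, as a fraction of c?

λ'/λ₀ = 1.4313 > 1 (redshift), so the source is receding.
λ'/λ₀ = √((1 + β)/(1 − β)) for a receding source ⇒ β = (r² − 1)/(r² + 1) with r = λ'/λ₀.
β = (2.0486 − 1)/(2.0486 + 1) ≈ 0.344.

0.344c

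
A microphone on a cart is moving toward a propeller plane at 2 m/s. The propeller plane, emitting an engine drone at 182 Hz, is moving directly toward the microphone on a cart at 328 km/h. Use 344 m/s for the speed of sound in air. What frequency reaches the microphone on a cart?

249 Hz

328 km/h = 91.11 m/s.
Both move, so f' = f · (v + v_o)/(v − v_s).
f' = 182 × (344 + 2)/(344 − 91.11) = 182 × 346/252.89 ≈ 249 Hz.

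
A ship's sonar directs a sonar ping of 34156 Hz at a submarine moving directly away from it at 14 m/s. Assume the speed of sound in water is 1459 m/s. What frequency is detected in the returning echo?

The submarine first receives the wave as a moving observer: f₁ = f₀ · (v − u)/v = 34156 × (1459 − 14)/1459 ≈ 33828 Hz.
The reflection then acts as a moving source: f₂ = f₁ · v/(v + u) ≈ 33507 Hz.

33507 Hz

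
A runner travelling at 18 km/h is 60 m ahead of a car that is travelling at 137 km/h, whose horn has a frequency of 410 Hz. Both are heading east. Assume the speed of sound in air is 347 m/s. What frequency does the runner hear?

137 km/h = 38.06 m/s; 18 km/h = 5 m/s.
The runner is ahead, so the car is moving toward it while the runner is moving away from the car.
Both move, so f' = f · (v − v_o)/(v − v_s).
f' = 410 × (347 − 5)/(347 − 38.06) = 410 × 342/308.94 ≈ 454 Hz.

454 Hz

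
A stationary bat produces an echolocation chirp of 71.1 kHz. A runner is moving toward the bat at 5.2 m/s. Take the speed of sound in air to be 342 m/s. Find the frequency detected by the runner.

Only the observer moves, toward the source, so f' = f · (v + v_o)/v.
f' = 71.1 × (342 + 5.2)/342 = 71.1 × 347.2/342 ≈ 72.2 kHz.

72.2 kHz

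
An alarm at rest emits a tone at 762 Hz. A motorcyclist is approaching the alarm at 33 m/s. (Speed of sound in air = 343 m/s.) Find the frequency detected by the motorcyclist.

Moving observer, stationary source: f' = f · (v + v_o)/v.
f' = 762 × (343 + 33)/343 = 762 × 376/343 ≈ 835 Hz.

835 Hz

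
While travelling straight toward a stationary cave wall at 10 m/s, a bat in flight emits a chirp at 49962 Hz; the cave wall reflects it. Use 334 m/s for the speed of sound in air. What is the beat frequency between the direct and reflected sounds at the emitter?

The cave wall receives the sound from a moving source: f₁ = f₀ · v/(v − v_e) = 49962 × 334/324 ≈ 51504 Hz.
On the return leg the bat in flight is a moving observer: f₂ = f₁ · (v + v_e)/v = 51504 × 344/334 ≈ 53046 Hz.
Equivalently f₂ = f₀ · (v + v_e)/(v − v_e).
Beat against the emitted tone: |f₂ − f₀| = 2v_e·f₀/(v − v_e) = 2 × 10 × 49962/324 ≈ 3084 Hz.

3084 Hz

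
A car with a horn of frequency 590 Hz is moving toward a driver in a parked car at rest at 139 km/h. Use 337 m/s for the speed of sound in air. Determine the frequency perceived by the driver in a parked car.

666 Hz

139 km/h = 38.61 m/s.
Moving source, stationary observer: f' = f · v/(v − v_s) since the source is approaching.
f' = 590 × 337/(337 − 38.61) = 590 × 337/298.4 ≈ 666 Hz.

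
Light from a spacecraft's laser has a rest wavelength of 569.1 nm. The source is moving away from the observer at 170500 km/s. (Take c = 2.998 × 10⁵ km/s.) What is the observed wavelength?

1085.4 nm

β = v/c = 170500/299800 = 0.5687.
Relativistic Doppler for wavelength: λ' = λ₀ · √((1 + β)/(1 − β)).
λ' = 569.1 × √(1.5687/0.4313) = 569.1 × 1.90716 ≈ 1085.4 nm.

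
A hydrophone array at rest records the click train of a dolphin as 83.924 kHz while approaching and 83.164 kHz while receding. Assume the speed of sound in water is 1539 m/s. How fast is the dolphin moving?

7.0 m/s

f₁/f₂ = (v + v_s)/(v − v_s), so v_s = v · (f₁ − f₂)/(f₁ + f₂).
v_s = 1539 × (83.924 − 83.164)/(83.924 + 83.164) = 1539 × 0.760/167.088 ≈ 7.0 m/s.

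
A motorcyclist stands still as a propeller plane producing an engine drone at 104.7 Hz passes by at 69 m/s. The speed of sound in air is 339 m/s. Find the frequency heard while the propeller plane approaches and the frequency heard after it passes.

Approaching: f₁ = f · v/(v − v_s) = 104.7 × 339/270 ≈ 131 Hz.
Receding: f₂ = f · v/(v + v_s) = 104.7 × 339/408 ≈ 87 Hz.

131 Hz approaching; 87 Hz receding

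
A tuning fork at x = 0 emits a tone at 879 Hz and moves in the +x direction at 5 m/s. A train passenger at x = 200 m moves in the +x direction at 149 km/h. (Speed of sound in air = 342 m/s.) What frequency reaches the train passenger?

784 Hz

149 km/h = 41.39 m/s.
The observer lies on the +x side, so the source is heading toward the observer and the observer is heading away from the source.
General Doppler shift: f' = f · (v − v_o)/(v − v_s).
f' = 879 × (342 − 41.39)/(342 − 5) = 879 × 300.61/337 ≈ 784 Hz.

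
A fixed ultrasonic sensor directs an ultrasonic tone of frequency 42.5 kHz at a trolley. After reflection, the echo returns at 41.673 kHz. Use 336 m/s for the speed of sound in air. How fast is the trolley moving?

3.3 m/s

Double Doppler shift off a moving reflector: f₂ = f₀ · (v + u)/(v − u) (u > 0 toward emitter).
Rearranging, u = v · (f₂ − f₀)/(f₂ + f₀) = 336 × -0.827/84.173 ≈ -3.3 m/s.
So the trolley is moving at 3.3 m/s away from the emitter.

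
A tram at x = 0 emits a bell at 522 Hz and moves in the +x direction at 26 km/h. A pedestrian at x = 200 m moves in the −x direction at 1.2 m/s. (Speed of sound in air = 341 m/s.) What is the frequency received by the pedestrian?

26 km/h = 7.222 m/s.
The observer lies on the +x side, so the source is heading toward the observer and the observer is heading toward the source.
General Doppler shift: f' = f · (v + v_o)/(v − v_s).
f' = 522 × (341 + 1.2)/(341 − 7.222) = 522 × 342.2/333.78 ≈ 535 Hz.

535 Hz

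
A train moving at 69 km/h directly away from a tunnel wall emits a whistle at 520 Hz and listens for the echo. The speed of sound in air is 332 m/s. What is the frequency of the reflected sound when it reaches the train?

69 km/h = 19.17 m/s.
The tunnel wall receives the sound from a moving source: f₁ = f₀ · v/(v + v_e) = 520 × 332/351.17 ≈ 492 Hz.
On the return leg the train is a moving observer: f₂ = f₁ · (v − v_e)/v = 492 × 312.83/332 ≈ 463 Hz.
Equivalently f₂ = f₀ · (v − v_e)/(v + v_e).

463 Hz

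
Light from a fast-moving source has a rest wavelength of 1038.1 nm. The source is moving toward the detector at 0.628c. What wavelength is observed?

Relativistic Doppler for wavelength: λ' = λ₀ · √((1 − β)/(1 + β)).
λ' = 1038.1 × √(0.3720/1.6280) = 1038.1 × 0.47802 ≈ 496.2 nm.

496.2 nm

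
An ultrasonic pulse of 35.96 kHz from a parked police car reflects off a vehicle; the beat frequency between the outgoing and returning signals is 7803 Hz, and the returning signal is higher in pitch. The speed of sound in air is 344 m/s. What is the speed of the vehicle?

34 m/s

Double Doppler shift off a moving reflector: f₂ = f₀ · (v + u)/(v − u) (u > 0 toward emitter).
Returning signal is higher, so f₂ = f₀ + Δf = 35960 + 7803 = 43763 Hz.
Rearranging, u = v · (f₂ − f₀)/(f₂ + f₀) = 344 × 7803/79723 ≈ 34 m/s.
So the vehicle is moving at 34 m/s toward the emitter.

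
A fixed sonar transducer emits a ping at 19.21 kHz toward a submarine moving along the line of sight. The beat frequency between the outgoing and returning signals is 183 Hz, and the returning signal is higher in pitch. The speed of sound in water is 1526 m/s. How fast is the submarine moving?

Double Doppler shift off a moving reflector: f₂ = f₀ · (v + u)/(v − u) (u > 0 toward emitter).
Returning signal is higher, so f₂ = f₀ + Δf = 19210 + 183 = 19393 Hz.
Rearranging, u = v · (f₂ − f₀)/(f₂ + f₀) = 1526 × 183/38603 ≈ 7.2 m/s.
So the submarine is moving at 7.2 m/s toward the emitter.

7.2 m/s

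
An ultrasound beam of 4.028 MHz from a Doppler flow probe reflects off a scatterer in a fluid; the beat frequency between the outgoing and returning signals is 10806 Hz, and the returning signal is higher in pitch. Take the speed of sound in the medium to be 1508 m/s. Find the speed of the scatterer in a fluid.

Double Doppler shift off a moving reflector: f₂ = f₀ · (v + u)/(v − u) (u > 0 toward emitter).
Returning signal is higher, so f₂ = f₀ + Δf = 4028000 + 10806 = 4038806 Hz.
Rearranging, u = v · (f₂ − f₀)/(f₂ + f₀) = 1508 × 10806/8066806 ≈ 2.02 m/s.
So the scatterer in a fluid is moving at 2.02 m/s toward the emitter.

2.02 m/s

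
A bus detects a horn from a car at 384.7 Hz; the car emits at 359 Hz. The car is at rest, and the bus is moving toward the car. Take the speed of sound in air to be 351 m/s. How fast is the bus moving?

25 m/s

f' = f · (v + v_o)/v ⇒ v_o = v · |f'/f − 1|.
v_o = 351 × |384.7/359 − 1| = 351 × 0.07159 ≈ 25 m/s.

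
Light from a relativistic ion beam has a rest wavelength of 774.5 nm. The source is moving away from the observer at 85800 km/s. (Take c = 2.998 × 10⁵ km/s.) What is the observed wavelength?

β = v/c = 85800/299800 = 0.2862.
Relativistic Doppler for wavelength: λ' = λ₀ · √((1 + β)/(1 − β)).
λ' = 774.5 × √(1.2862/0.7138) = 774.5 × 1.34234 ≈ 1039.6 nm.

1039.6 nm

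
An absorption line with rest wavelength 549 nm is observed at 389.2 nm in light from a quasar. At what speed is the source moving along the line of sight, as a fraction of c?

0.331

λ'/λ₀ = 0.7089 < 1 (blueshift), so the source is approaching.
λ'/λ₀ = √((1 − β)/(1 + β)) for an approaching source ⇒ β = (1 − r²)/(1 + r²) with r = λ'/λ₀.
β = (1 − 0.5026)/(1 + 0.5026) ≈ 0.331.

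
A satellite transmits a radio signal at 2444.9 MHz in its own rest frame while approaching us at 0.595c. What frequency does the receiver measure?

4851.9 MHz

Relativistic Doppler for frequency: f' = f₀ · √((1 + β)/(1 − β)).
f' = 2444.9 × √(1.5950/0.4050) = 2444.9 × 1.98451 ≈ 4851.9 MHz.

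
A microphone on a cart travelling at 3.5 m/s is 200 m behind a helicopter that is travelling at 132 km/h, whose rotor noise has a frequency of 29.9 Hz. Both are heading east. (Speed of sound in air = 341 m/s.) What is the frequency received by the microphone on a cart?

132 km/h = 36.67 m/s.
The microphone on a cart is behind, so the helicopter is moving away from it while the microphone on a cart is moving toward the helicopter.
General Doppler shift: f' = f · (v + v_o)/(v + v_s).
f' = 29.9 × (341 + 3.5)/(341 + 36.67) = 29.9 × 344.5/377.67 ≈ 27.3 Hz.

27.3 Hz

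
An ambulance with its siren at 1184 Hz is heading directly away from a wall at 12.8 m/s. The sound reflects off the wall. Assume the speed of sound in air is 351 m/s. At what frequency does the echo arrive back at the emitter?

1101 Hz

The wall receives the sound from a moving source: f₁ = f₀ · v/(v + v_e) = 1184 × 351/363.8 ≈ 1142 Hz.
On the return leg the ambulance is a moving observer: f₂ = f₁ · (v − v_e)/v = 1142 × 338.2/351 ≈ 1101 Hz.
Equivalently f₂ = f₀ · (v − v_e)/(v + v_e).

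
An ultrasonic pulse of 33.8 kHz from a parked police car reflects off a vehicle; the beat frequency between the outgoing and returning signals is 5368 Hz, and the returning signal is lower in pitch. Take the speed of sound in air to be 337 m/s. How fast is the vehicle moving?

Double Doppler shift off a moving reflector: f₂ = f₀ · (v + u)/(v − u) (u > 0 toward emitter).
Returning signal is lower, so f₂ = f₀ − Δf = 33800 − 5368 = 28432 Hz.
Rearranging, u = v · (f₂ − f₀)/(f₂ + f₀) = 337 × -5368/62232 ≈ -29 m/s.
So the vehicle is moving at 29 m/s away from the emitter.

29 m/s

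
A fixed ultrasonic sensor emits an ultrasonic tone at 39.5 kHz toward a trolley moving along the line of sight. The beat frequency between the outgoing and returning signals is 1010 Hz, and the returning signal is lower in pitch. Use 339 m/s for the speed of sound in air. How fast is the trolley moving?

4.4 m/s

Double Doppler shift off a moving reflector: f₂ = f₀ · (v + u)/(v − u) (u > 0 toward emitter).
Returning signal is lower, so f₂ = f₀ − Δf = 39500 − 1010 = 38490 Hz.
Rearranging, u = v · (f₂ − f₀)/(f₂ + f₀) = 339 × -1010/77990 ≈ -4.4 m/s.
So the trolley is moving at 4.4 m/s away from the emitter.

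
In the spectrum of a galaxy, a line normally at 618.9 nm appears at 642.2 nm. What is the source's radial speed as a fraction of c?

λ'/λ₀ = 1.0376 > 1 (redshift), so the source is receding.
λ'/λ₀ = √((1 + β)/(1 − β)) for a receding source ⇒ β = (r² − 1)/(r² + 1) with r = λ'/λ₀.
β = (1.0767 − 1)/(1.0767 + 1) ≈ 0.037.

0.037c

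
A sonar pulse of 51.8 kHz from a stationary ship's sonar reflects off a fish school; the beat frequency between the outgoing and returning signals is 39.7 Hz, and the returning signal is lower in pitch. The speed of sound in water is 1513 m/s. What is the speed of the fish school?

0.58 m/s

Double Doppler shift off a moving reflector: f₂ = f₀ · (v + u)/(v − u) (u > 0 toward emitter).
Returning signal is lower, so f₂ = f₀ − Δf = 51800 − 39.7 = 51760.3 Hz.
Rearranging, u = v · (f₂ − f₀)/(f₂ + f₀) = 1513 × -39.7/103560.3 ≈ -0.58 m/s.
So the fish school is moving at 0.58 m/s away from the emitter.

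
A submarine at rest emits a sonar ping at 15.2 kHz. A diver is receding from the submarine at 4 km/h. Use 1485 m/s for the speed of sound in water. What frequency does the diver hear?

15.19 kHz

4 km/h = 1.111 m/s.
Only the observer moves, away from the source, so f' = f · (v − v_o)/v.
f' = 15.2 × (1485 − 1.111)/1485 = 15.2 × 1483.9/1485 ≈ 15.19 kHz.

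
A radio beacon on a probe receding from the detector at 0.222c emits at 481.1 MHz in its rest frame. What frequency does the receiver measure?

Relativistic Doppler for frequency: f' = f₀ · √((1 − β)/(1 + β)).
f' = 481.1 × √(0.7780/1.2220) = 481.1 × 0.79791 ≈ 383.9 MHz.

383.9 MHz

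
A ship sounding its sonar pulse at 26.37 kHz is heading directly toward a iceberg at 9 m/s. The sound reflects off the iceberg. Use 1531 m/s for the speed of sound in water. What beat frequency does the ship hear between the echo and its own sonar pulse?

The iceberg receives the sound from a moving source: f₁ = f₀ · v/(v − v_e) = 26.37 × 1531/1522 ≈ 26.526 kHz.
On the return leg the ship is a moving observer: f₂ = f₁ · (v + v_e)/v = 26.526 × 1540/1531 ≈ 26.682 kHz.
Beat against the emitted tone (with f₀ = 26370 Hz): |f₂ − f₀| = 2v_e·f₀/(v − v_e) = 2 × 9 × 26370/1522 ≈ 312 Hz.

312 Hz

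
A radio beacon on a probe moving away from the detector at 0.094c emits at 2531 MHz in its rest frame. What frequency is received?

2303.3 MHz

Relativistic Doppler for frequency: f' = f₀ · √((1 − β)/(1 + β)).
f' = 2531 × √(0.9060/1.0940) = 2531 × 0.91003 ≈ 2303.3 MHz.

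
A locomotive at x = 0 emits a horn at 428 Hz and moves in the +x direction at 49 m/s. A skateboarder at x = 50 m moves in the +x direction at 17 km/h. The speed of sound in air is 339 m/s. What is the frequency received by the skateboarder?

17 km/h = 4.722 m/s.
The observer lies on the +x side, so the source is heading toward the observer and the observer is heading away from the source.
Both move, so f' = f · (v − v_o)/(v − v_s).
f' = 428 × (339 − 4.722)/(339 − 49) = 428 × 334.28/290 ≈ 493 Hz.

493 Hz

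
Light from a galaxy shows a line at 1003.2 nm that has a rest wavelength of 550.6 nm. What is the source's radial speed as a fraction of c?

λ'/λ₀ = 1.8220 > 1 (redshift), so the source is receding.
λ'/λ₀ = √((1 + β)/(1 − β)) for a receding source ⇒ β = (r² − 1)/(r² + 1) with r = λ'/λ₀.
β = (3.3197 − 1)/(3.3197 + 1) ≈ 0.537.

0.537c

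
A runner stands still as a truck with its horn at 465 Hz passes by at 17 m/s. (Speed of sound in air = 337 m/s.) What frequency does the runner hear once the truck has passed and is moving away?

Receding: f₂ = f · v/(v + v_s) = 465 × 337/354 ≈ 443 Hz.

443 Hz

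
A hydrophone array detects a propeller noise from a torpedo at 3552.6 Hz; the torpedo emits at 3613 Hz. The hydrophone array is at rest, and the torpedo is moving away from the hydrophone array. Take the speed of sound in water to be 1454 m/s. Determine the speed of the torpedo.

24.7 m/s

f' = f · v/(v + v_s) ⇒ v_s = v · |1 − f/f'|.
v_s = 1454 × |1 − 3613/3552.6| = 1454 × 0.017 ≈ 24.7 m/s.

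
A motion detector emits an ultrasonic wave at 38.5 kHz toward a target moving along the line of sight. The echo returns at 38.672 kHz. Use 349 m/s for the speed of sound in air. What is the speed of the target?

Double Doppler shift off a moving reflector: f₂ = f₀ · (v + u)/(v − u) (u > 0 toward emitter).
Rearranging, u = v · (f₂ − f₀)/(f₂ + f₀) = 349 × 0.172/77.172 ≈ 0.78 m/s.
So the target is moving at 0.78 m/s toward the emitter.

0.78 m/s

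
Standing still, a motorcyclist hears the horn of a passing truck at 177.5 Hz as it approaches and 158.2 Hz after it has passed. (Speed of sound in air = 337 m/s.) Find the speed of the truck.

f₁/f₂ = (v + v_s)/(v − v_s), so v_s = v · (f₁ − f₂)/(f₁ + f₂).
v_s = 337 × (177.5 − 158.2)/(177.5 + 158.2) = 337 × 19.3/335.7 ≈ 19.4 m/s.

19.4 m/s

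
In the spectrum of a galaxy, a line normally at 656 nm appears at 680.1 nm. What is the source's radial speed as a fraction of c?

λ'/λ₀ = 1.0367 > 1 (redshift), so the source is receding.
λ'/λ₀ = √((1 + β)/(1 − β)) for a receding source ⇒ β = (r² − 1)/(r² + 1) with r = λ'/λ₀.
β = (1.0748 − 1)/(1.0748 + 1) ≈ 0.036.

0.036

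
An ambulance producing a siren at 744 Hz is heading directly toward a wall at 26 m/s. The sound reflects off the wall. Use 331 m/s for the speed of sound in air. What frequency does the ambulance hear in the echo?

The wall receives the sound from a moving source: f₁ = f₀ · v/(v − v_e) = 744 × 331/305 ≈ 807 Hz.
On the return leg the ambulance is a moving observer: f₂ = f₁ · (v + v_e)/v = 807 × 357/331 ≈ 871 Hz.

871 Hz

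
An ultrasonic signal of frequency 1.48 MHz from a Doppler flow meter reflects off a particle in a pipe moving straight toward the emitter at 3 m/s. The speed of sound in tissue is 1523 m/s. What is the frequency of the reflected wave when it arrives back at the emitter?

1.4858 MHz

At the particle in a pipe (a moving observer), f₁ = f₀ · (v + u)/v = 1.48 × 1526/1523 ≈ 1.4829 MHz.
On reflection it acts as a source moving toward the stationary detector: f₂ = f₁ · v/(v − u) = 1.4829 × 1523/1520 ≈ 1.4858 MHz.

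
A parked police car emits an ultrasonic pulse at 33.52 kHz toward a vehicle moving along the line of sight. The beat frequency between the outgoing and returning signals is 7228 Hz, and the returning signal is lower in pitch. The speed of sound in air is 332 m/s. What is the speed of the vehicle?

Double Doppler shift off a moving reflector: f₂ = f₀ · (v + u)/(v − u) (u > 0 toward emitter).
Returning signal is lower, so f₂ = f₀ − Δf = 33520 − 7228 = 26292 Hz.
Rearranging, u = v · (f₂ − f₀)/(f₂ + f₀) = 332 × -7228/59812 ≈ -40 m/s.
So the vehicle is moving at 40 m/s away from the emitter.

40 m/s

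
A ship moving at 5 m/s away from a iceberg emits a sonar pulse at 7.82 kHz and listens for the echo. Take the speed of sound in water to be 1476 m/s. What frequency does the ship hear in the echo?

The iceberg receives the sound from a moving source: f₁ = f₀ · v/(v + v_e) = 7.82 × 1476/1481 ≈ 7.79 kHz.
On the return leg the ship is a moving observer: f₂ = f₁ · (v − v_e)/v = 7.79 × 1471/1476 ≈ 7.77 kHz.

7.77 kHz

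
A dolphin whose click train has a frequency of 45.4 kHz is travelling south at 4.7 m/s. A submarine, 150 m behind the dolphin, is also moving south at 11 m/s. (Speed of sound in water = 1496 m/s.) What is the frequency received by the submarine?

45.6 kHz

The submarine is behind, so the dolphin is moving away from it while the submarine is moving toward the dolphin.
General Doppler shift: f' = f · (v + v_o)/(v + v_s).
f' = 45.4 × (1496 + 11)/(1496 + 4.7) = 45.4 × 1507/1500.7 ≈ 45.6 kHz.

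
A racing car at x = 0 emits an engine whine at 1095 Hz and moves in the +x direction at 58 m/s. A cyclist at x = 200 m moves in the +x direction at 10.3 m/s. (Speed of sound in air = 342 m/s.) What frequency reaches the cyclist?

The observer lies on the +x side, so the source is heading toward the observer and the observer is heading away from the source.
General Doppler shift: f' = f · (v − v_o)/(v − v_s).
f' = 1095 × (342 − 10.3)/(342 − 58) = 1095 × 331.7/284 ≈ 1279 Hz.

1279 Hz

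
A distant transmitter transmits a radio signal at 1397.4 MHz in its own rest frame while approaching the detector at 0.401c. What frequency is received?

2137.1 MHz

Relativistic Doppler for frequency: f' = f₀ · √((1 + β)/(1 − β)).
f' = 1397.4 × √(1.4010/0.5990) = 1397.4 × 1.52935 ≈ 2137.1 MHz.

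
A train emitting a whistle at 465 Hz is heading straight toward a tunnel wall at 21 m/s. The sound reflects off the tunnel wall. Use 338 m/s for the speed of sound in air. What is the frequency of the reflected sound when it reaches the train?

527 Hz

The tunnel wall receives the sound from a moving source: f₁ = f₀ · v/(v − v_e) = 465 × 338/317 ≈ 496 Hz.
On the return leg the train is a moving observer: f₂ = f₁ · (v + v_e)/v = 496 × 359/338 ≈ 527 Hz.
Equivalently f₂ = f₀ · (v + v_e)/(v − v_e).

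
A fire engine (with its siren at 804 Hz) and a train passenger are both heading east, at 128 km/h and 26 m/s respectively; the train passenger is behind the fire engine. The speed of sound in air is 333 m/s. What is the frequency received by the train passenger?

128 km/h = 35.56 m/s.
The train passenger is behind, so the fire engine is moving away from it while the train passenger is moving toward the fire engine.
General Doppler shift: f' = f · (v + v_o)/(v + v_s).
f' = 804 × (333 + 26)/(333 + 35.56) = 804 × 359/368.56 ≈ 783 Hz.

783 Hz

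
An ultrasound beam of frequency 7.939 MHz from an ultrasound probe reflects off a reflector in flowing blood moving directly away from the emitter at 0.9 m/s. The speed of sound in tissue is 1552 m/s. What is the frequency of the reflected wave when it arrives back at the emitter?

7.930 MHz

At the reflector in flowing blood (a moving observer), f₁ = f₀ · (v − u)/v = 7.939 × 1551.1/1552 ≈ 7.934 MHz.
On reflection it acts as a source moving away from the stationary detector: f₂ = f₁ · v/(v + u) = 7.934 × 1552/1552.9 ≈ 7.930 MHz.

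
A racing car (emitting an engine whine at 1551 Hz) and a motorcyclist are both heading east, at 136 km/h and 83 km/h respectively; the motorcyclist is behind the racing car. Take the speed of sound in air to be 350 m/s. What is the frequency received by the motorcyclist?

136 km/h = 37.78 m/s; 83 km/h = 23.06 m/s.
The motorcyclist is behind, so the racing car is moving away from it while the motorcyclist is moving toward the racing car.
Both move, so f' = f · (v + v_o)/(v + v_s).
f' = 1551 × (350 + 23.06)/(350 + 37.78) = 1551 × 373.06/387.78 ≈ 1492 Hz.

1492 Hz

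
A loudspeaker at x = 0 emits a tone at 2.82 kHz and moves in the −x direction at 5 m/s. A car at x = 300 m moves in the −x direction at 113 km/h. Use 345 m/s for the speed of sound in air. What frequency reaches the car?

113 km/h = 31.39 m/s.
The observer lies on the +x side, so the source is heading away from the observer and the observer is heading toward the source.
With source receding and observer approaching, f' = f · (v + v_o)/(v + v_s).
f' = 2.82 × (345 + 31.39)/(345 + 5) = 2.82 × 376.39/350 ≈ 3.03 kHz.

3.03 kHz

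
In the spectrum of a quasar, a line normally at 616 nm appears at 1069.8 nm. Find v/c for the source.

λ'/λ₀ = 1.7367 > 1 (redshift), so the source is receding.
λ'/λ₀ = √((1 + β)/(1 − β)) for a receding source ⇒ β = (r² − 1)/(r² + 1) with r = λ'/λ₀.
β = (3.0161 − 1)/(3.0161 + 1) ≈ 0.502.

0.502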